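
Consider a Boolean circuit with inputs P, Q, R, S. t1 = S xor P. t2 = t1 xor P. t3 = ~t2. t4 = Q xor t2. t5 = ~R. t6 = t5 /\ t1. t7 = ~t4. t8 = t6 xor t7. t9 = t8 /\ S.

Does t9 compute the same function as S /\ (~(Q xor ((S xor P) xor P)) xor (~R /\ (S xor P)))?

t1 = S xor P
t2 = t1 xor P = (S xor P) xor P
t4 = Q xor t2 = Q xor ((S xor P) xor P)
t5 = ~R
t6 = t5 /\ t1 = ~R /\ (S xor P)
t7 = ~t4 = ~(Q xor ((S xor P) xor P))
t8 = t6 xor t7 = (~R /\ (S xor P)) xor ~(Q xor ((S xor P) xor P))
t9 = t8 /\ S = ((~R /\ (S xor P)) xor ~(Q xor ((S xor P) xor P))) /\ S
At P=0, Q=0, R=0, S=0: circuit gives 0, formula gives 0.
At P=0, Q=0, R=0, S=1: circuit gives 1, formula gives 1.
Agrees on all 16 inputs.

Yes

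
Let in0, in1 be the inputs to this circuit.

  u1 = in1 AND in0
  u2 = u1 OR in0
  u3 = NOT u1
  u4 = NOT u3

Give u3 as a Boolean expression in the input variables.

u1 = in1 AND in0
u3 = NOT u1 = NOT (in1 AND in0)

NOT (in1 AND in0)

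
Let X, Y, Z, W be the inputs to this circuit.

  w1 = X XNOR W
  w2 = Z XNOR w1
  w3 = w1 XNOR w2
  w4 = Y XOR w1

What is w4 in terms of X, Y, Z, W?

w1 = X XNOR W
w4 = Y XOR w1 = Y XOR (X XNOR W)

Y XOR (X XNOR W)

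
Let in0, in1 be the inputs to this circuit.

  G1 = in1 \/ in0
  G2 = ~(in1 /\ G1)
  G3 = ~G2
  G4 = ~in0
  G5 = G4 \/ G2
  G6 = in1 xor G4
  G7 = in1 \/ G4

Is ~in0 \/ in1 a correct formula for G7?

G4 = ~in0
G7 = in1 \/ G4 = in1 \/ ~in0
At in0=1, in1=0: circuit gives 0, formula gives 0.
At in0=0, in1=0: circuit gives 1, formula gives 1.
Agrees on all 4 inputs.

Yes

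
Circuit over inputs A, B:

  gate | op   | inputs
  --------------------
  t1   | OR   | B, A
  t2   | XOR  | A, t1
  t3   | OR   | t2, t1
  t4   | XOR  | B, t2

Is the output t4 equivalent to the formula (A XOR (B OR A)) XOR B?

t1 = B OR A
t2 = A XOR t1 = A XOR (B OR A)
t4 = B XOR t2 = B XOR (A XOR (B OR A))
At A=0, B=0: circuit gives 0, formula gives 0.
At A=1, B=1: circuit gives 1, formula gives 1.
Agrees on all 4 inputs.

Yes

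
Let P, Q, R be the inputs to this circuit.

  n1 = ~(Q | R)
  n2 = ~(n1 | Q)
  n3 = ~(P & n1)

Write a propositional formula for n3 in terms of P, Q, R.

~(P & (~(Q | R)))

n1 = ~(Q | R)
n3 = ~(P & n1) = ~(P & (~(Q | R)))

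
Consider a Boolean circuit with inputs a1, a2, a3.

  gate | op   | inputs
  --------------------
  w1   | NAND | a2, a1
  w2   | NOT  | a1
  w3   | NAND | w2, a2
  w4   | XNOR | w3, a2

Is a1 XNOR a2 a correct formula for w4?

w2 = NOT a1
w3 = w2 NAND a2 = NOT a1 NAND a2
w4 = w3 XNOR a2 = (NOT a1 NAND a2) XNOR a2
At a1=0, a2=0, a3=0: circuit gives 0, formula gives 1.

No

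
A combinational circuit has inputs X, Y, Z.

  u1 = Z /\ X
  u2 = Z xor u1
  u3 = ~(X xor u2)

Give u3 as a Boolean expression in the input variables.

u1 = Z /\ X
u2 = Z xor u1 = Z xor (Z /\ X)
u3 = ~(X xor u2) = ~(X xor (Z xor (Z /\ X)))

~(X xor (Z xor (Z /\ X)))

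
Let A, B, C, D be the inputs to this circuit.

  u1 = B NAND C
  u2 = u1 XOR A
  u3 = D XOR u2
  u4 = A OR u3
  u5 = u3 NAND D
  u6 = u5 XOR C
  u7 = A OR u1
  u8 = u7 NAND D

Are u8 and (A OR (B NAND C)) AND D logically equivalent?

u1 = B NAND C
u7 = A OR u1 = A OR (B NAND C)
u8 = u7 NAND D = (A OR (B NAND C)) NAND D
At A=0, B=0, C=0, D=0: circuit gives 1, formula gives 0.

No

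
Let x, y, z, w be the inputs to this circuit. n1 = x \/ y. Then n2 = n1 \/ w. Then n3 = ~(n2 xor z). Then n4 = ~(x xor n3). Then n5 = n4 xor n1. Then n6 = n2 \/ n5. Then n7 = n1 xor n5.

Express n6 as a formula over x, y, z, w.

n1 = x \/ y
n2 = n1 \/ w = (x \/ y) \/ w
n3 = ~(n2 xor z) = ~(((x \/ y) \/ w) xor z)
n4 = ~(x xor n3) = ~(x xor (~(((x \/ y) \/ w) xor z)))
n5 = n4 xor n1 = (~(x xor (~(((x \/ y) \/ w) xor z)))) xor (x \/ y)
n6 = n2 \/ n5 = ((x \/ y) \/ w) \/ ((~(x xor (~(((x \/ y) \/ w) xor z)))) xor (x \/ y))

((x \/ y) \/ w) \/ ((~(x xor (~(((x \/ y) \/ w) xor z)))) xor (x \/ y))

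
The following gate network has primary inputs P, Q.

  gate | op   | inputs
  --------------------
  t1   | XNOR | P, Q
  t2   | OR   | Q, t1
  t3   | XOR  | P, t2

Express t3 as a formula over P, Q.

P XOR (Q OR (P XNOR Q))

t1 = P XNOR Q
t2 = Q OR t1 = Q OR (P XNOR Q)
t3 = P XOR t2 = P XOR (Q OR (P XNOR Q))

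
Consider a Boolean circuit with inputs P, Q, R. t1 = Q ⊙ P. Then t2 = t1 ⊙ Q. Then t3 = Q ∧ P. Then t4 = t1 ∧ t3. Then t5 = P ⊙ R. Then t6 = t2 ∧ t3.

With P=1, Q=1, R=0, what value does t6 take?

1

t1 = 1 ⊙ 1 = 1
t2 = 1 ⊙ 1 = 1
t3 = 1 ∧ 1 = 1
t6 = 1 ∧ 1 = 1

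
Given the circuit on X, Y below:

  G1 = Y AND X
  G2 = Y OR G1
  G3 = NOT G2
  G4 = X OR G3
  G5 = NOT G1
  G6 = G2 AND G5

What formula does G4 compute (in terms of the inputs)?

G1 = Y AND X
G2 = Y OR G1 = Y OR (Y AND X)
G3 = NOT G2 = NOT (Y OR (Y AND X))
G4 = X OR G3 = X OR NOT (Y OR (Y AND X))

X OR NOT (Y OR (Y AND X))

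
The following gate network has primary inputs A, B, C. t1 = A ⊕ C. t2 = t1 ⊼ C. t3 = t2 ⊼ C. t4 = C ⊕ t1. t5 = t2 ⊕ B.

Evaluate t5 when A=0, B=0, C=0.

t1 = 0 ⊕ 0 = 0
t2 = 0 ⊼ 0 = 1
t5 = 1 ⊕ 0 = 1

1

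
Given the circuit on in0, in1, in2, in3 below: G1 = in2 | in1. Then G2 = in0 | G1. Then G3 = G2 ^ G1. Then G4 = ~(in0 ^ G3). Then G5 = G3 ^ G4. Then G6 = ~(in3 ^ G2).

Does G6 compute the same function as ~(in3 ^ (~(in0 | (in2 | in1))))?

G1 = in2 | in1
G2 = in0 | G1 = in0 | (in2 | in1)
G6 = ~(in3 ^ G2) = ~(in3 ^ (in0 | (in2 | in1)))
At in0=0, in1=0, in2=0, in3=0: circuit gives 1, formula gives 0.

No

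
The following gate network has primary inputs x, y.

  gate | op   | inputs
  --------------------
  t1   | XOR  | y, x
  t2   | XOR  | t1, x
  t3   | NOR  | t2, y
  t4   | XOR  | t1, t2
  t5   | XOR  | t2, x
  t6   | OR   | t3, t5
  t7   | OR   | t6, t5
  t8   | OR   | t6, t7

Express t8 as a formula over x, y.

((((y XOR x) XOR x) NOR y) OR (((y XOR x) XOR x) XOR x)) OR (((((y XOR x) XOR x) NOR y) OR (((y XOR x) XOR x) XOR x)) OR (((y XOR x) XOR x) XOR x))

t1 = y XOR x
t2 = t1 XOR x = (y XOR x) XOR x
t3 = t2 NOR y = ((y XOR x) XOR x) NOR y
t5 = t2 XOR x = ((y XOR x) XOR x) XOR x
t6 = t3 OR t5 = (((y XOR x) XOR x) NOR y) OR (((y XOR x) XOR x) XOR x)
t7 = t6 OR t5 = ((((y XOR x) XOR x) NOR y) OR (((y XOR x) XOR x) XOR x)) OR (((y XOR x) XOR x) XOR x)
t8 = t6 OR t7 = ((((y XOR x) XOR x) NOR y) OR (((y XOR x) XOR x) XOR x)) OR (((((y XOR x) XOR x) NOR y) OR (((y XOR x) XOR x) XOR x)) OR (((y XOR x) XOR x) XOR x))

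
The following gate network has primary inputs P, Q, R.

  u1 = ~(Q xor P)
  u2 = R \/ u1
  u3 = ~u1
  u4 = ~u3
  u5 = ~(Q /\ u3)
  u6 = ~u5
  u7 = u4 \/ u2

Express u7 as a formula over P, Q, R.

u1 = ~(Q xor P)
u2 = R \/ u1 = R \/ (~(Q xor P))
u3 = ~u1 = ~(~(Q xor P))
u4 = ~u3 = ~~(~(Q xor P))
u7 = u4 \/ u2 = ~~(~(Q xor P)) \/ (R \/ (~(Q xor P)))

~~(~(Q xor P)) \/ (R \/ (~(Q xor P)))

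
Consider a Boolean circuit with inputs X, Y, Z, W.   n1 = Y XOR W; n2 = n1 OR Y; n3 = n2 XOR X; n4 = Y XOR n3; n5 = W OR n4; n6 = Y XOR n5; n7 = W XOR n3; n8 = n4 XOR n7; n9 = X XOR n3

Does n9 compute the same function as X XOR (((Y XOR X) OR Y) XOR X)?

n1 = Y XOR W
n2 = n1 OR Y = (Y XOR W) OR Y
n3 = n2 XOR X = ((Y XOR W) OR Y) XOR X
n9 = X XOR n3 = X XOR (((Y XOR W) OR Y) XOR X)
At X=0, Y=0, Z=0, W=1: circuit gives 1, formula gives 0.

No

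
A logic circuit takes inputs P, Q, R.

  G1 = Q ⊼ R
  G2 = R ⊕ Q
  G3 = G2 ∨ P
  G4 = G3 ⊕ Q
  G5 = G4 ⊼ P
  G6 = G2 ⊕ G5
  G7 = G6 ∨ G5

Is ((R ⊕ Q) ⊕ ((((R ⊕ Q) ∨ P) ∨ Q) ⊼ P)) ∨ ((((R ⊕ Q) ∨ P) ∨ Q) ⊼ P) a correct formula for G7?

G2 = R ⊕ Q
G3 = G2 ∨ P = (R ⊕ Q) ∨ P
G4 = G3 ⊕ Q = ((R ⊕ Q) ∨ P) ⊕ Q
G5 = G4 ⊼ P = (((R ⊕ Q) ∨ P) ⊕ Q) ⊼ P
G6 = G2 ⊕ G5 = (R ⊕ Q) ⊕ ((((R ⊕ Q) ∨ P) ⊕ Q) ⊼ P)
G7 = G6 ∨ G5 = ((R ⊕ Q) ⊕ ((((R ⊕ Q) ∨ P) ⊕ Q) ⊼ P)) ∨ ((((R ⊕ Q) ∨ P) ⊕ Q) ⊼ P)
At P=1, Q=1, R=1: circuit gives 1, formula gives 0.

No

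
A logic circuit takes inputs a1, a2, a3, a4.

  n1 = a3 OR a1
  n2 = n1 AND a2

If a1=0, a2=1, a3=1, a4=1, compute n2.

1

n1 = 1 OR 0 = 1
n2 = 1 AND 1 = 1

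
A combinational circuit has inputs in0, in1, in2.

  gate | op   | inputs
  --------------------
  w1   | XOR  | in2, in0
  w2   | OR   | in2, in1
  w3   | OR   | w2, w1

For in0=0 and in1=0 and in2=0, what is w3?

w1 = 0 XOR 0 = 0
w2 = 0 OR 0 = 0
w3 = 0 OR 0 = 0

0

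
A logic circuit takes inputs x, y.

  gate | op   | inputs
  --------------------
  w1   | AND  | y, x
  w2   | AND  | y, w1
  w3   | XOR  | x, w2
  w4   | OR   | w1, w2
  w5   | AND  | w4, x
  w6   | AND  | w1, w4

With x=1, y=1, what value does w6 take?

1

w1 = 1 AND 1 = 1
w2 = 1 AND 1 = 1
w4 = 1 OR 1 = 1
w6 = 1 AND 1 = 1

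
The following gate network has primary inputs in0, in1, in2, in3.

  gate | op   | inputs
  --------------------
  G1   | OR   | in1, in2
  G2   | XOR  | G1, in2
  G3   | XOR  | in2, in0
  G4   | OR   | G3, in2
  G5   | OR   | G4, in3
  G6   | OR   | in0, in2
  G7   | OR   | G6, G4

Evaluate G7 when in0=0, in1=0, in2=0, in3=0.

0

G3 = 0 XOR 0 = 0
G4 = 0 OR 0 = 0
G6 = 0 OR 0 = 0
G7 = 0 OR 0 = 0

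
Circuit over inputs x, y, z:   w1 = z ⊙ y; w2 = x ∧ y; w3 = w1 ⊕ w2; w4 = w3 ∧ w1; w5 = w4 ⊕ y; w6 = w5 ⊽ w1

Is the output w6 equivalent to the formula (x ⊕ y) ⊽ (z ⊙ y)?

w1 = z ⊙ y
w2 = x ∧ y
w3 = w1 ⊕ w2 = (z ⊙ y) ⊕ (x ∧ y)
w4 = w3 ∧ w1 = ((z ⊙ y) ⊕ (x ∧ y)) ∧ (z ⊙ y)
w5 = w4 ⊕ y = (((z ⊙ y) ⊕ (x ∧ y)) ∧ (z ⊙ y)) ⊕ y
w6 = w5 ⊽ w1 = ((((z ⊙ y) ⊕ (x ∧ y)) ∧ (z ⊙ y)) ⊕ y) ⊽ (z ⊙ y)
At x=1, y=0, z=1: circuit gives 1, formula gives 0.

No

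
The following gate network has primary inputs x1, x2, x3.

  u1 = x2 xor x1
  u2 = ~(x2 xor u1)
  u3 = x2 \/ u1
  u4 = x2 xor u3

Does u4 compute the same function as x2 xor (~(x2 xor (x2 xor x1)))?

u1 = x2 xor x1
u3 = x2 \/ u1 = x2 \/ (x2 xor x1)
u4 = x2 xor u3 = x2 xor (x2 \/ (x2 xor x1))
At x1=0, x2=0, x3=0: circuit gives 0, formula gives 1.

No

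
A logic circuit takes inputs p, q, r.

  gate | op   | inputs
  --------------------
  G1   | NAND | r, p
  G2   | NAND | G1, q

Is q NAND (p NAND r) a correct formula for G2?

G1 = r NAND p
G2 = G1 NAND q = (r NAND p) NAND q
At p=0, q=1, r=0: circuit gives 0, formula gives 0.
At p=0, q=0, r=0: circuit gives 1, formula gives 1.
Agrees on all 8 inputs.

Yes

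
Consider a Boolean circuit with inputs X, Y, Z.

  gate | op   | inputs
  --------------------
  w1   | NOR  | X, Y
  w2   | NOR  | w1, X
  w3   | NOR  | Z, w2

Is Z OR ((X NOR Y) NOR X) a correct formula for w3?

No

w1 = X NOR Y
w2 = w1 NOR X = (X NOR Y) NOR X
w3 = Z NOR w2 = Z NOR ((X NOR Y) NOR X)
At X=0, Y=0, Z=0: circuit gives 1, formula gives 0.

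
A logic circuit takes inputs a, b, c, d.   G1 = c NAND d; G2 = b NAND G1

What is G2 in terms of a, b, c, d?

b NAND (c NAND d)

G1 = c NAND d
G2 = b NAND G1 = b NAND (c NAND d)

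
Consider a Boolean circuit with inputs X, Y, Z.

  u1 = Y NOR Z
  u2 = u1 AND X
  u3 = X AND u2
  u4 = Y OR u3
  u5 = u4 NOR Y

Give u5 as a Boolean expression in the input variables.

u1 = Y NOR Z
u2 = u1 AND X = (Y NOR Z) AND X
u3 = X AND u2 = X AND ((Y NOR Z) AND X)
u4 = Y OR u3 = Y OR (X AND ((Y NOR Z) AND X))
u5 = u4 NOR Y = (Y OR (X AND ((Y NOR Z) AND X))) NOR Y

(Y OR (X AND ((Y NOR Z) AND X))) NOR Y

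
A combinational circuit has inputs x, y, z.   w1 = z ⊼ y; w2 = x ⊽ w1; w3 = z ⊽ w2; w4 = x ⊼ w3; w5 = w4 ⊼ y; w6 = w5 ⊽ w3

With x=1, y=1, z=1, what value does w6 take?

1

w1 = 1 ⊼ 1 = 0
w2 = 1 ⊽ 0 = 0
w3 = 1 ⊽ 0 = 0
w4 = 1 ⊼ 0 = 1
w5 = 1 ⊼ 1 = 0
w6 = 0 ⊽ 0 = 1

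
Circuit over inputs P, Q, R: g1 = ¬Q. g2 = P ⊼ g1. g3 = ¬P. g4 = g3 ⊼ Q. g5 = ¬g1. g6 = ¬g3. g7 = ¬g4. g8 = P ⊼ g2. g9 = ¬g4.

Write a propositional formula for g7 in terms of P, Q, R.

g3 = ¬P
g4 = g3 ⊼ Q = ¬P ⊼ Q
g7 = ¬g4 = ¬(¬P ⊼ Q)

¬(¬P ⊼ Q)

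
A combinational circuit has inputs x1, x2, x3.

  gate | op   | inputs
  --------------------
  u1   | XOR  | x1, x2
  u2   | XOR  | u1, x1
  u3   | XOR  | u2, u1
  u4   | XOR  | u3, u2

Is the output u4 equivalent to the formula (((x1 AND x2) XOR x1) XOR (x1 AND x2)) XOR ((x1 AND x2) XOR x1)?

No

u1 = x1 XOR x2
u2 = u1 XOR x1 = (x1 XOR x2) XOR x1
u3 = u2 XOR u1 = ((x1 XOR x2) XOR x1) XOR (x1 XOR x2)
u4 = u3 XOR u2 = (((x1 XOR x2) XOR x1) XOR (x1 XOR x2)) XOR ((x1 XOR x2) XOR x1)
At x1=0, x2=1, x3=0: circuit gives 1, formula gives 0.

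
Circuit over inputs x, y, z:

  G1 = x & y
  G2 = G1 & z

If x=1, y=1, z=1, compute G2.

1

G1 = 1 & 1 = 1
G2 = 1 & 1 = 1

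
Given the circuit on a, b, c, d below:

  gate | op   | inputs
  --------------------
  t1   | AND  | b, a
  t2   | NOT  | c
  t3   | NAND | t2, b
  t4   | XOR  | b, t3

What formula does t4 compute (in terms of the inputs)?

b XOR (NOT c NAND b)

t2 = NOT c
t3 = t2 NAND b = NOT c NAND b
t4 = b XOR t3 = b XOR (NOT c NAND b)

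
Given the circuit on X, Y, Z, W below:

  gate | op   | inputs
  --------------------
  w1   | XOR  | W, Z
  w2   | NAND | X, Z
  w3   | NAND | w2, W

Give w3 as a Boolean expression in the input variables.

w2 = X NAND Z
w3 = w2 NAND W = (X NAND Z) NAND W

(X NAND Z) NAND W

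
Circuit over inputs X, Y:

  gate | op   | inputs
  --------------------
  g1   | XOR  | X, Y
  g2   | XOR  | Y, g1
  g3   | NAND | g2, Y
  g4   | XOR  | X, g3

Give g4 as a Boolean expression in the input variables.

g1 = X XOR Y
g2 = Y XOR g1 = Y XOR (X XOR Y)
g3 = g2 NAND Y = (Y XOR (X XOR Y)) NAND Y
g4 = X XOR g3 = X XOR ((Y XOR (X XOR Y)) NAND Y)

X XOR ((Y XOR (X XOR Y)) NAND Y)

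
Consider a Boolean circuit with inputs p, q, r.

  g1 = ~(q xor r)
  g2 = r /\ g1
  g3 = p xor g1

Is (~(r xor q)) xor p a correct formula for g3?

Yes

g1 = ~(q xor r)
g3 = p xor g1 = p xor (~(q xor r))
At p=0, q=0, r=1: circuit gives 0, formula gives 0.
At p=0, q=0, r=0: circuit gives 1, formula gives 1.
Agrees on all 8 inputs.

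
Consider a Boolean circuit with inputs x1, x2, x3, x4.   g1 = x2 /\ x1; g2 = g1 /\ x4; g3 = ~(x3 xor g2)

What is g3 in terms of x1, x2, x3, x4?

g1 = x2 /\ x1
g2 = g1 /\ x4 = (x2 /\ x1) /\ x4
g3 = ~(x3 xor g2) = ~(x3 xor ((x2 /\ x1) /\ x4))

~(x3 xor ((x2 /\ x1) /\ x4))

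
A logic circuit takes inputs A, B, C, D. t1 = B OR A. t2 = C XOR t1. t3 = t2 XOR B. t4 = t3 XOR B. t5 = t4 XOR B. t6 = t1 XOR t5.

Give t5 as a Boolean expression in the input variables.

t1 = B OR A
t2 = C XOR t1 = C XOR (B OR A)
t3 = t2 XOR B = (C XOR (B OR A)) XOR B
t4 = t3 XOR B = ((C XOR (B OR A)) XOR B) XOR B
t5 = t4 XOR B = (((C XOR (B OR A)) XOR B) XOR B) XOR B

(((C XOR (B OR A)) XOR B) XOR B) XOR B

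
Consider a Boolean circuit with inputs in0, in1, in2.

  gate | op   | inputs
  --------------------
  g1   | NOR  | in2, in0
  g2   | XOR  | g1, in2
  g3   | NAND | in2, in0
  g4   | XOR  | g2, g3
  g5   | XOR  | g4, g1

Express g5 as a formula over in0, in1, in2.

(((in2 NOR in0) XOR in2) XOR (in2 NAND in0)) XOR (in2 NOR in0)

g1 = in2 NOR in0
g2 = g1 XOR in2 = (in2 NOR in0) XOR in2
g3 = in2 NAND in0
g4 = g2 XOR g3 = ((in2 NOR in0) XOR in2) XOR (in2 NAND in0)
g5 = g4 XOR g1 = (((in2 NOR in0) XOR in2) XOR (in2 NAND in0)) XOR (in2 NOR in0)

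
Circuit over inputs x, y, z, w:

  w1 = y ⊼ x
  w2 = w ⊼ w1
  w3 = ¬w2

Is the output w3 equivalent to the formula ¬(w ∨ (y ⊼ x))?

w1 = y ⊼ x
w2 = w ⊼ w1 = w ⊼ (y ⊼ x)
w3 = ¬w2 = ¬(w ⊼ (y ⊼ x))
At x=0, y=0, z=0, w=1: circuit gives 1, formula gives 0.

No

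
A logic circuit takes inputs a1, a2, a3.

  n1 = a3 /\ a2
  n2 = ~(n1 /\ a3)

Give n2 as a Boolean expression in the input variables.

n1 = a3 /\ a2
n2 = ~(n1 /\ a3) = ~((a3 /\ a2) /\ a3)

~((a3 /\ a2) /\ a3)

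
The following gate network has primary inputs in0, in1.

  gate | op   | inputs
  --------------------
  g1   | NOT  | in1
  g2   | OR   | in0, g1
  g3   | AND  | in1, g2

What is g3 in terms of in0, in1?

g1 = NOT in1
g2 = in0 OR g1 = in0 OR NOT in1
g3 = in1 AND g2 = in1 AND (in0 OR NOT in1)

in1 AND (in0 OR NOT in1)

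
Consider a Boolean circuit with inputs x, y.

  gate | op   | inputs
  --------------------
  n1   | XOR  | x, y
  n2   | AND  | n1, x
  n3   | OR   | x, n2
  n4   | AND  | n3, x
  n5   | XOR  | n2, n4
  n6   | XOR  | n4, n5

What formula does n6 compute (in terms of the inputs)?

((x OR ((x XOR y) AND x)) AND x) XOR (((x XOR y) AND x) XOR ((x OR ((x XOR y) AND x)) AND x))

n1 = x XOR y
n2 = n1 AND x = (x XOR y) AND x
n3 = x OR n2 = x OR ((x XOR y) AND x)
n4 = n3 AND x = (x OR ((x XOR y) AND x)) AND x
n5 = n2 XOR n4 = ((x XOR y) AND x) XOR ((x OR ((x XOR y) AND x)) AND x)
n6 = n4 XOR n5 = ((x OR ((x XOR y) AND x)) AND x) XOR (((x XOR y) AND x) XOR ((x OR ((x XOR y) AND x)) AND x))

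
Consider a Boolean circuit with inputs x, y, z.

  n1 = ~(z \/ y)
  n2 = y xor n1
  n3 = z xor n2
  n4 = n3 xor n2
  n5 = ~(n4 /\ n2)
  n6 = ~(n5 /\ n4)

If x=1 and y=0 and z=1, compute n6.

0

n1 = ~(1 \/ 0) = 0
n2 = 0 xor 0 = 0
n3 = 1 xor 0 = 1
n4 = 1 xor 0 = 1
n5 = ~(1 /\ 0) = 1
n6 = ~(1 /\ 1) = 0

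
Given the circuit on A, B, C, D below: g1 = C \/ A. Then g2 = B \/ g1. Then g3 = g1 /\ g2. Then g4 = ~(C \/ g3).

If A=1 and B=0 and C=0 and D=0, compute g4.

g1 = 0 \/ 1 = 1
g2 = 0 \/ 1 = 1
g3 = 1 /\ 1 = 1
g4 = ~(0 \/ 1) = 0

0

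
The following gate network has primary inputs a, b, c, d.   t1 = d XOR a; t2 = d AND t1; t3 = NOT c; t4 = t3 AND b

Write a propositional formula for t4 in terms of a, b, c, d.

NOT c AND b

t3 = NOT c
t4 = t3 AND b = NOT c AND b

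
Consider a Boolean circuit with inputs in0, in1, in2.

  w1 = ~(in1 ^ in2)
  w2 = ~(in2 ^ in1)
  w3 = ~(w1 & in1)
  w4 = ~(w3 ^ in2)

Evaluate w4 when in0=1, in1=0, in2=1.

w1 = ~(0 ^ 1) = 0
w3 = ~(0 & 0) = 1
w4 = ~(1 ^ 1) = 1

1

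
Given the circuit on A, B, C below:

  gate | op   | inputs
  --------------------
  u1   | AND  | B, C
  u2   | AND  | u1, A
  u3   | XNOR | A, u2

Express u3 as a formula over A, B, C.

u1 = B AND C
u2 = u1 AND A = (B AND C) AND A
u3 = A XNOR u2 = A XNOR ((B AND C) AND A)

A XNOR ((B AND C) AND A)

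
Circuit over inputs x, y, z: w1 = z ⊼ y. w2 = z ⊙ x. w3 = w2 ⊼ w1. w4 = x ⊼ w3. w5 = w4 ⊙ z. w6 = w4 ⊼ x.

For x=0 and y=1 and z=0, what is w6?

1

w1 = 0 ⊼ 1 = 1
w2 = 0 ⊙ 0 = 1
w3 = 1 ⊼ 1 = 0
w4 = 0 ⊼ 0 = 1
w6 = 1 ⊼ 0 = 1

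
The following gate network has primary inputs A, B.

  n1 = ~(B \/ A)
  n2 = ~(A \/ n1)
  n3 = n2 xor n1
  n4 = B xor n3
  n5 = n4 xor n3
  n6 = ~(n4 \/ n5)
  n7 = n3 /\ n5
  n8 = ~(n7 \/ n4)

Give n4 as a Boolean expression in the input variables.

n1 = ~(B \/ A)
n2 = ~(A \/ n1) = ~(A \/ (~(B \/ A)))
n3 = n2 xor n1 = (~(A \/ (~(B \/ A)))) xor (~(B \/ A))
n4 = B xor n3 = B xor ((~(A \/ (~(B \/ A)))) xor (~(B \/ A)))

B xor ((~(A \/ (~(B \/ A)))) xor (~(B \/ A)))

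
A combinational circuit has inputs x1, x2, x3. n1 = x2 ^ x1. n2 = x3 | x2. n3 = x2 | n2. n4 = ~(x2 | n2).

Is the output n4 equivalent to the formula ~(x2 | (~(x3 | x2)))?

n2 = x3 | x2
n4 = ~(x2 | n2) = ~(x2 | (x3 | x2))
At x1=0, x2=0, x3=0: circuit gives 1, formula gives 0.

No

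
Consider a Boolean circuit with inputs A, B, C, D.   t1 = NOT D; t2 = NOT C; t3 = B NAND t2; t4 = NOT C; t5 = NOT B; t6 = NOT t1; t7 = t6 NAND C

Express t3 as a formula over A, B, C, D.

t2 = NOT C
t3 = B NAND t2 = B NAND NOT C

B NAND NOT C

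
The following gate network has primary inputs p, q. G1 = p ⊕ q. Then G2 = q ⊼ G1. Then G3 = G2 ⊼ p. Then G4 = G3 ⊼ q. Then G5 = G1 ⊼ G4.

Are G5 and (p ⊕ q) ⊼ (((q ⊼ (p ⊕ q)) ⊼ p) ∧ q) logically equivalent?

No

G1 = p ⊕ q
G2 = q ⊼ G1 = q ⊼ (p ⊕ q)
G3 = G2 ⊼ p = (q ⊼ (p ⊕ q)) ⊼ p
G4 = G3 ⊼ q = ((q ⊼ (p ⊕ q)) ⊼ p) ⊼ q
G5 = G1 ⊼ G4 = (p ⊕ q) ⊼ (((q ⊼ (p ⊕ q)) ⊼ p) ⊼ q)
At p=0, q=1: circuit gives 1, formula gives 0.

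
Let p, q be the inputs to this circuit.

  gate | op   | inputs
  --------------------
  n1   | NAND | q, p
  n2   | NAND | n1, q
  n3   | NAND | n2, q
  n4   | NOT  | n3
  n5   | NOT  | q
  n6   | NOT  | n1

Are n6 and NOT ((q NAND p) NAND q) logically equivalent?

n1 = q NAND p
n6 = NOT n1 = NOT (q NAND p)
At p=0, q=1: circuit gives 0, formula gives 1.

No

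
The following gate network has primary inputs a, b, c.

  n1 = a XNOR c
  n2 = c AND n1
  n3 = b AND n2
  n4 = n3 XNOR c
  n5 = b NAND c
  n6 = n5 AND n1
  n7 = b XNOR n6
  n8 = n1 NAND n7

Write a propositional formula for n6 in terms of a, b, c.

(b NAND c) AND (a XNOR c)

n1 = a XNOR c
n5 = b NAND c
n6 = n5 AND n1 = (b NAND c) AND (a XNOR c)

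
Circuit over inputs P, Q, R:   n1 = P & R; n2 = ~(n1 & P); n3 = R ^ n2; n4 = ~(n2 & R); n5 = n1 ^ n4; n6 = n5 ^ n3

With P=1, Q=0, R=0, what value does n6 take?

n1 = 1 & 0 = 0
n2 = ~(0 & 1) = 1
n3 = 0 ^ 1 = 1
n4 = ~(1 & 0) = 1
n5 = 0 ^ 1 = 1
n6 = 1 ^ 1 = 0

0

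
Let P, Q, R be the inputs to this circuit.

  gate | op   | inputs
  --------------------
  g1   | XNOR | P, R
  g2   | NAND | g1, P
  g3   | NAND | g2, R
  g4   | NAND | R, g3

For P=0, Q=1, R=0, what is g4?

1

g1 = 0 XNOR 0 = 1
g2 = 1 NAND 0 = 1
g3 = 1 NAND 0 = 1
g4 = 0 NAND 1 = 1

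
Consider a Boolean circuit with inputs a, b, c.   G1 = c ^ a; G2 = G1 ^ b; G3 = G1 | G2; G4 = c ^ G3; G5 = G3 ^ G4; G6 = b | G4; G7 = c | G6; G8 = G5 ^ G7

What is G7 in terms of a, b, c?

G1 = c ^ a
G2 = G1 ^ b = (c ^ a) ^ b
G3 = G1 | G2 = (c ^ a) | ((c ^ a) ^ b)
G4 = c ^ G3 = c ^ ((c ^ a) | ((c ^ a) ^ b))
G6 = b | G4 = b | (c ^ ((c ^ a) | ((c ^ a) ^ b)))
G7 = c | G6 = c | (b | (c ^ ((c ^ a) | ((c ^ a) ^ b))))

c | (b | (c ^ ((c ^ a) | ((c ^ a) ^ b))))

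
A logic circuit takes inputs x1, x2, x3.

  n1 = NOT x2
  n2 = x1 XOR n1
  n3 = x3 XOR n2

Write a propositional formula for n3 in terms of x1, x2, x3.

x3 XOR (x1 XOR NOT x2)

n1 = NOT x2
n2 = x1 XOR n1 = x1 XOR NOT x2
n3 = x3 XOR n2 = x3 XOR (x1 XOR NOT x2)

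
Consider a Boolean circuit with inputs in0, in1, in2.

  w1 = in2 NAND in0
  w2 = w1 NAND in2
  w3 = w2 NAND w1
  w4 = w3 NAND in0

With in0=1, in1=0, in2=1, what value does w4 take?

w1 = 1 NAND 1 = 0
w2 = 0 NAND 1 = 1
w3 = 1 NAND 0 = 1
w4 = 1 NAND 1 = 0

0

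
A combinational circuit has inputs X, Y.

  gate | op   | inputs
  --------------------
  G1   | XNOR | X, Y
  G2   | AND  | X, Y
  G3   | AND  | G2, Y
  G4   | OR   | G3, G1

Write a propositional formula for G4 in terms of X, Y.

G1 = X XNOR Y
G2 = X AND Y
G3 = G2 AND Y = (X AND Y) AND Y
G4 = G3 OR G1 = ((X AND Y) AND Y) OR (X XNOR Y)

((X AND Y) AND Y) OR (X XNOR Y)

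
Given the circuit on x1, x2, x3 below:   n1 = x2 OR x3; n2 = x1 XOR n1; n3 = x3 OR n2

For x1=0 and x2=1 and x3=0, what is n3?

n1 = 1 OR 0 = 1
n2 = 0 XOR 1 = 1
n3 = 0 OR 1 = 1

1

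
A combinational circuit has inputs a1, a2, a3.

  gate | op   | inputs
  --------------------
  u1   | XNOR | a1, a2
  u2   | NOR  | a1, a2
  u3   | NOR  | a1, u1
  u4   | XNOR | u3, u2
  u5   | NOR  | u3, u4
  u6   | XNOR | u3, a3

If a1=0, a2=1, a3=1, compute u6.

u1 = 0 XNOR 1 = 0
u3 = 0 NOR 0 = 1
u6 = 1 XNOR 1 = 1

1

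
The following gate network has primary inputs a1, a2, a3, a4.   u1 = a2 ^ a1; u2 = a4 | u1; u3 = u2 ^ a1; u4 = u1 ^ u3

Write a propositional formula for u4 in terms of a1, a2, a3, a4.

u1 = a2 ^ a1
u2 = a4 | u1 = a4 | (a2 ^ a1)
u3 = u2 ^ a1 = (a4 | (a2 ^ a1)) ^ a1
u4 = u1 ^ u3 = (a2 ^ a1) ^ ((a4 | (a2 ^ a1)) ^ a1)

(a2 ^ a1) ^ ((a4 | (a2 ^ a1)) ^ a1)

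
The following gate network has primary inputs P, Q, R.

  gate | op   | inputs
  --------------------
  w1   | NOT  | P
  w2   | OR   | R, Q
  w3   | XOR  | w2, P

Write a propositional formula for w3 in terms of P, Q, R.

w2 = R OR Q
w3 = w2 XOR P = (R OR Q) XOR P

(R OR Q) XOR P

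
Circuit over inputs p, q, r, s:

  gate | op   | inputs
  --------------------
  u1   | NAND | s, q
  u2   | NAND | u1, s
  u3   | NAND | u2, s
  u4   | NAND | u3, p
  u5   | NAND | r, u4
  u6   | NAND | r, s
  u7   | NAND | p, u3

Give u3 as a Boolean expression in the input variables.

((s NAND q) NAND s) NAND s

u1 = s NAND q
u2 = u1 NAND s = (s NAND q) NAND s
u3 = u2 NAND s = ((s NAND q) NAND s) NAND s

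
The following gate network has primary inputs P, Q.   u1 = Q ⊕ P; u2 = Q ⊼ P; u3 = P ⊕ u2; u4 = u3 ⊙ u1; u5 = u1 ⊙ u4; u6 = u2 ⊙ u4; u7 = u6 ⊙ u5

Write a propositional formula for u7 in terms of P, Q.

u1 = Q ⊕ P
u2 = Q ⊼ P
u3 = P ⊕ u2 = P ⊕ (Q ⊼ P)
u4 = u3 ⊙ u1 = (P ⊕ (Q ⊼ P)) ⊙ (Q ⊕ P)
u5 = u1 ⊙ u4 = (Q ⊕ P) ⊙ ((P ⊕ (Q ⊼ P)) ⊙ (Q ⊕ P))
u6 = u2 ⊙ u4 = (Q ⊼ P) ⊙ ((P ⊕ (Q ⊼ P)) ⊙ (Q ⊕ P))
u7 = u6 ⊙ u5 = ((Q ⊼ P) ⊙ ((P ⊕ (Q ⊼ P)) ⊙ (Q ⊕ P))) ⊙ ((Q ⊕ P) ⊙ ((P ⊕ (Q ⊼ P)) ⊙ (Q ⊕ P)))

((Q ⊼ P) ⊙ ((P ⊕ (Q ⊼ P)) ⊙ (Q ⊕ P))) ⊙ ((Q ⊕ P) ⊙ ((P ⊕ (Q ⊼ P)) ⊙ (Q ⊕ P)))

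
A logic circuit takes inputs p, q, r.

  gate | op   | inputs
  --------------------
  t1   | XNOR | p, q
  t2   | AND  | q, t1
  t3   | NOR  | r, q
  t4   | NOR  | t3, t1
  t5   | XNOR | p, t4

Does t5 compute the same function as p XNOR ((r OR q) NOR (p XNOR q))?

No

t1 = p XNOR q
t3 = r NOR q
t4 = t3 NOR t1 = (r NOR q) NOR (p XNOR q)
t5 = p XNOR t4 = p XNOR ((r NOR q) NOR (p XNOR q))
At p=0, q=1, r=0: circuit gives 0, formula gives 1.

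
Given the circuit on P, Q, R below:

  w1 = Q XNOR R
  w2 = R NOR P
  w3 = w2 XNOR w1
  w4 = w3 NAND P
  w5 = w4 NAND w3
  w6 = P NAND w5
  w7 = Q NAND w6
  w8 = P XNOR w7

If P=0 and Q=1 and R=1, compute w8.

1

w1 = 1 XNOR 1 = 1
w2 = 1 NOR 0 = 0
w3 = 0 XNOR 1 = 0
w4 = 0 NAND 0 = 1
w5 = 1 NAND 0 = 1
w6 = 0 NAND 1 = 1
w7 = 1 NAND 1 = 0
w8 = 0 XNOR 0 = 1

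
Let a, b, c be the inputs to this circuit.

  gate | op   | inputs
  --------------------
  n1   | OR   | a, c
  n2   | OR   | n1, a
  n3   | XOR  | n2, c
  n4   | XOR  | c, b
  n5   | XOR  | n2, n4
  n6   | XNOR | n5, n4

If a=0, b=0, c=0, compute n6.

n1 = 0 OR 0 = 0
n2 = 0 OR 0 = 0
n4 = 0 XOR 0 = 0
n5 = 0 XOR 0 = 0
n6 = 0 XNOR 0 = 1

1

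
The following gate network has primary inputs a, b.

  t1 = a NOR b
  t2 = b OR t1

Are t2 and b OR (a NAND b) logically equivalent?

t1 = a NOR b
t2 = b OR t1 = b OR (a NOR b)
At a=1, b=0: circuit gives 0, formula gives 1.

No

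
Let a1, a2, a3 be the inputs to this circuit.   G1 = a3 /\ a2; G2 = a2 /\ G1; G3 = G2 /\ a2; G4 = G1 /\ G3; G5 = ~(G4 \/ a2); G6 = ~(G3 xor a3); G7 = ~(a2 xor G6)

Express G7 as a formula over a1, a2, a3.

~(a2 xor (~(((a2 /\ (a3 /\ a2)) /\ a2) xor a3)))

G1 = a3 /\ a2
G2 = a2 /\ G1 = a2 /\ (a3 /\ a2)
G3 = G2 /\ a2 = (a2 /\ (a3 /\ a2)) /\ a2
G6 = ~(G3 xor a3) = ~(((a2 /\ (a3 /\ a2)) /\ a2) xor a3)
G7 = ~(a2 xor G6) = ~(a2 xor (~(((a2 /\ (a3 /\ a2)) /\ a2) xor a3)))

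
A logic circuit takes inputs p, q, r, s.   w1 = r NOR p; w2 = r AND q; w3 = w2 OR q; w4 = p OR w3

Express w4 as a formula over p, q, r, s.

w2 = r AND q
w3 = w2 OR q = (r AND q) OR q
w4 = p OR w3 = p OR ((r AND q) OR q)

p OR ((r AND q) OR q)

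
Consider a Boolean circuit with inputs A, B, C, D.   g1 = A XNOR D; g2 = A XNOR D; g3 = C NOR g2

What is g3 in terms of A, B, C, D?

C NOR (A XNOR D)

g2 = A XNOR D
g3 = C NOR g2 = C NOR (A XNOR D)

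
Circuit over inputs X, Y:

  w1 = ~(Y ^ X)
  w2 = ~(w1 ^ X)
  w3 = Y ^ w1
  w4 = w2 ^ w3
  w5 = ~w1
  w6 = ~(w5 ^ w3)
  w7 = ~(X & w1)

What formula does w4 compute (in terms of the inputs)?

w1 = ~(Y ^ X)
w2 = ~(w1 ^ X) = ~((~(Y ^ X)) ^ X)
w3 = Y ^ w1 = Y ^ (~(Y ^ X))
w4 = w2 ^ w3 = (~((~(Y ^ X)) ^ X)) ^ (Y ^ (~(Y ^ X)))

(~((~(Y ^ X)) ^ X)) ^ (Y ^ (~(Y ^ X)))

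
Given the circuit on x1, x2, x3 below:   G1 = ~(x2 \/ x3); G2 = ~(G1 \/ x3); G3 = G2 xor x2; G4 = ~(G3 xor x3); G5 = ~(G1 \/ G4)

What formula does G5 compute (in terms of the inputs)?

G1 = ~(x2 \/ x3)
G2 = ~(G1 \/ x3) = ~((~(x2 \/ x3)) \/ x3)
G3 = G2 xor x2 = (~((~(x2 \/ x3)) \/ x3)) xor x2
G4 = ~(G3 xor x3) = ~(((~((~(x2 \/ x3)) \/ x3)) xor x2) xor x3)
G5 = ~(G1 \/ G4) = ~((~(x2 \/ x3)) \/ (~(((~((~(x2 \/ x3)) \/ x3)) xor x2) xor x3)))

~((~(x2 \/ x3)) \/ (~(((~((~(x2 \/ x3)) \/ x3)) xor x2) xor x3)))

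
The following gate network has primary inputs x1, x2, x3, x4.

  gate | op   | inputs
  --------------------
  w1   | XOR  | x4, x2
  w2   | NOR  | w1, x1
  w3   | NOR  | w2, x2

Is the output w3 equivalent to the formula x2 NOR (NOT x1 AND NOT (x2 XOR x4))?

w1 = x4 XOR x2
w2 = w1 NOR x1 = (x4 XOR x2) NOR x1
w3 = w2 NOR x2 = ((x4 XOR x2) NOR x1) NOR x2
At x1=0, x2=0, x3=0, x4=0: circuit gives 0, formula gives 0.
At x1=0, x2=0, x3=0, x4=1: circuit gives 1, formula gives 1.
Agrees on all 16 inputs.

Yes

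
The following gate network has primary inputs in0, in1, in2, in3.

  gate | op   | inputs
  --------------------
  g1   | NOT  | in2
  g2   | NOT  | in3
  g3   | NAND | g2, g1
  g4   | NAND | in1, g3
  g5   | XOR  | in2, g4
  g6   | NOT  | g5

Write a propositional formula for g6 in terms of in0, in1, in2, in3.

g1 = NOT in2
g2 = NOT in3
g3 = g2 NAND g1 = NOT in3 NAND NOT in2
g4 = in1 NAND g3 = in1 NAND (NOT in3 NAND NOT in2)
g5 = in2 XOR g4 = in2 XOR (in1 NAND (NOT in3 NAND NOT in2))
g6 = NOT g5 = NOT (in2 XOR (in1 NAND (NOT in3 NAND NOT in2)))

NOT (in2 XOR (in1 NAND (NOT in3 NAND NOT in2)))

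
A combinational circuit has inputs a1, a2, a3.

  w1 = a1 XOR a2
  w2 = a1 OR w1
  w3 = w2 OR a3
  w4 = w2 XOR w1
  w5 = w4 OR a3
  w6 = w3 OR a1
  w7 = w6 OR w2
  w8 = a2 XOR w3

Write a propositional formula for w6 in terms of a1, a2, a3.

((a1 OR (a1 XOR a2)) OR a3) OR a1

w1 = a1 XOR a2
w2 = a1 OR w1 = a1 OR (a1 XOR a2)
w3 = w2 OR a3 = (a1 OR (a1 XOR a2)) OR a3
w6 = w3 OR a1 = ((a1 OR (a1 XOR a2)) OR a3) OR a1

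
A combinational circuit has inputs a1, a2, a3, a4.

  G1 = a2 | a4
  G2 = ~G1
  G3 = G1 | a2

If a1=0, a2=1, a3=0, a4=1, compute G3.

1

G1 = 1 | 1 = 1
G3 = 1 | 1 = 1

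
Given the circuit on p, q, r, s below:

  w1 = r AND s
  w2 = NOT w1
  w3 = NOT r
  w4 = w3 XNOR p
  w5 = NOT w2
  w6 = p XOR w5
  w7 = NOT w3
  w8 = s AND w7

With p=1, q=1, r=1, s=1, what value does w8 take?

1

w3 = NOT 1 = 0
w7 = NOT 0 = 1
w8 = 1 AND 1 = 1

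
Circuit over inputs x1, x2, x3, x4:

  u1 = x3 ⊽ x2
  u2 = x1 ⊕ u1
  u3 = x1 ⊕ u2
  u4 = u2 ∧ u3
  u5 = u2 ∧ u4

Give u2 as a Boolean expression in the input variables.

x1 ⊕ (x3 ⊽ x2)

u1 = x3 ⊽ x2
u2 = x1 ⊕ u1 = x1 ⊕ (x3 ⊽ x2)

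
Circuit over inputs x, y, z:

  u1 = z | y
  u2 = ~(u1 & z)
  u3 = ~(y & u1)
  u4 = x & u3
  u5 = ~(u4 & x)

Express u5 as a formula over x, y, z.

u1 = z | y
u3 = ~(y & u1) = ~(y & (z | y))
u4 = x & u3 = x & (~(y & (z | y)))
u5 = ~(u4 & x) = ~((x & (~(y & (z | y)))) & x)

~((x & (~(y & (z | y)))) & x)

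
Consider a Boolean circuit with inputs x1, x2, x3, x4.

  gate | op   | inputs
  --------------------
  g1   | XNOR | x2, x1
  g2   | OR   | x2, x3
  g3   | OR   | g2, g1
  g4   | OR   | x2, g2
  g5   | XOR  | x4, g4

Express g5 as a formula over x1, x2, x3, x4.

g2 = x2 OR x3
g4 = x2 OR g2 = x2 OR (x2 OR x3)
g5 = x4 XOR g4 = x4 XOR (x2 OR (x2 OR x3))

x4 XOR (x2 OR (x2 OR x3))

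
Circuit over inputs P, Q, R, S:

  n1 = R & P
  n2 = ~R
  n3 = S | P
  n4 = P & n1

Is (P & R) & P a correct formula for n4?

n1 = R & P
n4 = P & n1 = P & (R & P)
At P=0, Q=0, R=0, S=0: circuit gives 0, formula gives 0.
At P=1, Q=0, R=1, S=0: circuit gives 1, formula gives 1.
Agrees on all 16 inputs.

Yes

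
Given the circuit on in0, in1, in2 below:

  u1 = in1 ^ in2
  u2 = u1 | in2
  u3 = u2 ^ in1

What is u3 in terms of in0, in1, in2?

u1 = in1 ^ in2
u2 = u1 | in2 = (in1 ^ in2) | in2
u3 = u2 ^ in1 = ((in1 ^ in2) | in2) ^ in1

((in1 ^ in2) | in2) ^ in1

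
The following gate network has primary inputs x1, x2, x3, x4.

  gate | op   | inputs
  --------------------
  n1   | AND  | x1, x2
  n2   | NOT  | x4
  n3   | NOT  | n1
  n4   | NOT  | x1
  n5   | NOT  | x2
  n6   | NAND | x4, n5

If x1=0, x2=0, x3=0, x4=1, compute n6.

0

n5 = NOT 0 = 1
n6 = 1 NAND 1 = 0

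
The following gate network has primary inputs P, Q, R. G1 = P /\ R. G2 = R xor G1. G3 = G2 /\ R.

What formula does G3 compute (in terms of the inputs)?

(R xor (P /\ R)) /\ R

G1 = P /\ R
G2 = R xor G1 = R xor (P /\ R)
G3 = G2 /\ R = (R xor (P /\ R)) /\ R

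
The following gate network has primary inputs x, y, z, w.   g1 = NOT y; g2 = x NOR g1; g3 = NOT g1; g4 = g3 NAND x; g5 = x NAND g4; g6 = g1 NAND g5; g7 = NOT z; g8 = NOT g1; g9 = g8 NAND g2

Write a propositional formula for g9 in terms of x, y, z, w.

NOT NOT y NAND (x NOR NOT y)

g1 = NOT y
g2 = x NOR g1 = x NOR NOT y
g8 = NOT g1 = NOT NOT y
g9 = g8 NAND g2 = NOT NOT y NAND (x NOR NOT y)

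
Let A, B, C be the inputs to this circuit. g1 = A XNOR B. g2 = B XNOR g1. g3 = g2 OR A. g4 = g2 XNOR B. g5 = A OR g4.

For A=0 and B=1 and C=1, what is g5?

g1 = 0 XNOR 1 = 0
g2 = 1 XNOR 0 = 0
g4 = 0 XNOR 1 = 0
g5 = 0 OR 0 = 0

0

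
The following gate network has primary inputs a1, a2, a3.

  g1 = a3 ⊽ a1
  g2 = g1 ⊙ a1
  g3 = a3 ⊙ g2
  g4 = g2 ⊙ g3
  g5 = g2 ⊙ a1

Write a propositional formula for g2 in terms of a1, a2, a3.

(a3 ⊽ a1) ⊙ a1

g1 = a3 ⊽ a1
g2 = g1 ⊙ a1 = (a3 ⊽ a1) ⊙ a1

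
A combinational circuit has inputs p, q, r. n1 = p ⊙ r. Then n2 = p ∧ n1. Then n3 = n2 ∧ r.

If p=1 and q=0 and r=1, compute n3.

1

n1 = 1 ⊙ 1 = 1
n2 = 1 ∧ 1 = 1
n3 = 1 ∧ 1 = 1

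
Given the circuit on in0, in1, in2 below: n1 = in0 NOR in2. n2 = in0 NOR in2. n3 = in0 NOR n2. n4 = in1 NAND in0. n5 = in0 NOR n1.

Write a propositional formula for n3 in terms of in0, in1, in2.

n2 = in0 NOR in2
n3 = in0 NOR n2 = in0 NOR (in0 NOR in2)

in0 NOR (in0 NOR in2)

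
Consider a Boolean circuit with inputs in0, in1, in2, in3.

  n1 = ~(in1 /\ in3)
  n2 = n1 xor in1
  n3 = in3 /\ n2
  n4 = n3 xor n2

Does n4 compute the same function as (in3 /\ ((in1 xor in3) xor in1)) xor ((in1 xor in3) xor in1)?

No

n1 = ~(in1 /\ in3)
n2 = n1 xor in1 = (~(in1 /\ in3)) xor in1
n3 = in3 /\ n2 = in3 /\ ((~(in1 /\ in3)) xor in1)
n4 = n3 xor n2 = (in3 /\ ((~(in1 /\ in3)) xor in1)) xor ((~(in1 /\ in3)) xor in1)
At in0=0, in1=0, in2=0, in3=0: circuit gives 1, formula gives 0.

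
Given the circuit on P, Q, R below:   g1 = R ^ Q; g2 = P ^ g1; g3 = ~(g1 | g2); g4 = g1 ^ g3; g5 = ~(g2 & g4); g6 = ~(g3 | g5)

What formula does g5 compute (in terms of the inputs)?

g1 = R ^ Q
g2 = P ^ g1 = P ^ (R ^ Q)
g3 = ~(g1 | g2) = ~((R ^ Q) | (P ^ (R ^ Q)))
g4 = g1 ^ g3 = (R ^ Q) ^ (~((R ^ Q) | (P ^ (R ^ Q))))
g5 = ~(g2 & g4) = ~((P ^ (R ^ Q)) & ((R ^ Q) ^ (~((R ^ Q) | (P ^ (R ^ Q))))))

~((P ^ (R ^ Q)) & ((R ^ Q) ^ (~((R ^ Q) | (P ^ (R ^ Q))))))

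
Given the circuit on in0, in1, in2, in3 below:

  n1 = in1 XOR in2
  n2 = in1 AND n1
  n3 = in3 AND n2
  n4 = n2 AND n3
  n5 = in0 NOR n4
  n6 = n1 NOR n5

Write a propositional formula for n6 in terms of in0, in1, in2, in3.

(in1 XOR in2) NOR (in0 NOR ((in1 AND (in1 XOR in2)) AND (in3 AND (in1 AND (in1 XOR in2)))))

n1 = in1 XOR in2
n2 = in1 AND n1 = in1 AND (in1 XOR in2)
n3 = in3 AND n2 = in3 AND (in1 AND (in1 XOR in2))
n4 = n2 AND n3 = (in1 AND (in1 XOR in2)) AND (in3 AND (in1 AND (in1 XOR in2)))
n5 = in0 NOR n4 = in0 NOR ((in1 AND (in1 XOR in2)) AND (in3 AND (in1 AND (in1 XOR in2))))
n6 = n1 NOR n5 = (in1 XOR in2) NOR (in0 NOR ((in1 AND (in1 XOR in2)) AND (in3 AND (in1 AND (in1 XOR in2)))))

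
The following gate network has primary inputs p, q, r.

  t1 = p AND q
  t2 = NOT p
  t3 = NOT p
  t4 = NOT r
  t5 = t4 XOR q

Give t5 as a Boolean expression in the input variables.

NOT r XOR q

t4 = NOT r
t5 = t4 XOR q = NOT r XOR q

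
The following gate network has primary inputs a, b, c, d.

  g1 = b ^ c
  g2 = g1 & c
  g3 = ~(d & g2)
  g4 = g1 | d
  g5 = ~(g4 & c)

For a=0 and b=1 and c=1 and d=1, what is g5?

0

g1 = 1 ^ 1 = 0
g4 = 0 | 1 = 1
g5 = ~(1 & 1) = 0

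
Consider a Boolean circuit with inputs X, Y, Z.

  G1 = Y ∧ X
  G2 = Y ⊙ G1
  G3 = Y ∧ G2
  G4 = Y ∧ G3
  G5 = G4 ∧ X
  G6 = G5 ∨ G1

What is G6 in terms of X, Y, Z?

G1 = Y ∧ X
G2 = Y ⊙ G1 = Y ⊙ (Y ∧ X)
G3 = Y ∧ G2 = Y ∧ (Y ⊙ (Y ∧ X))
G4 = Y ∧ G3 = Y ∧ (Y ∧ (Y ⊙ (Y ∧ X)))
G5 = G4 ∧ X = (Y ∧ (Y ∧ (Y ⊙ (Y ∧ X)))) ∧ X
G6 = G5 ∨ G1 = ((Y ∧ (Y ∧ (Y ⊙ (Y ∧ X)))) ∧ X) ∨ (Y ∧ X)

((Y ∧ (Y ∧ (Y ⊙ (Y ∧ X)))) ∧ X) ∨ (Y ∧ X)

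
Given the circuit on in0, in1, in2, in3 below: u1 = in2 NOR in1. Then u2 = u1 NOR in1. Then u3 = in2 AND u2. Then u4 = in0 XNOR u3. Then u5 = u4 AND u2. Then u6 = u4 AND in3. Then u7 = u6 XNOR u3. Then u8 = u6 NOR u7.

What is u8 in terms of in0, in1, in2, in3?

((in0 XNOR (in2 AND ((in2 NOR in1) NOR in1))) AND in3) NOR (((in0 XNOR (in2 AND ((in2 NOR in1) NOR in1))) AND in3) XNOR (in2 AND ((in2 NOR in1) NOR in1)))

u1 = in2 NOR in1
u2 = u1 NOR in1 = (in2 NOR in1) NOR in1
u3 = in2 AND u2 = in2 AND ((in2 NOR in1) NOR in1)
u4 = in0 XNOR u3 = in0 XNOR (in2 AND ((in2 NOR in1) NOR in1))
u6 = u4 AND in3 = (in0 XNOR (in2 AND ((in2 NOR in1) NOR in1))) AND in3
u7 = u6 XNOR u3 = ((in0 XNOR (in2 AND ((in2 NOR in1) NOR in1))) AND in3) XNOR (in2 AND ((in2 NOR in1) NOR in1))
u8 = u6 NOR u7 = ((in0 XNOR (in2 AND ((in2 NOR in1) NOR in1))) AND in3) NOR (((in0 XNOR (in2 AND ((in2 NOR in1) NOR in1))) AND in3) XNOR (in2 AND ((in2 NOR in1) NOR in1)))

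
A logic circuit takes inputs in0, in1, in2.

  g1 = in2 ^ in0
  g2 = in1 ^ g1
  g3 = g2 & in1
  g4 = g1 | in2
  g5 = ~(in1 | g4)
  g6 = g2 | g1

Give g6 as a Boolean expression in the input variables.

g1 = in2 ^ in0
g2 = in1 ^ g1 = in1 ^ (in2 ^ in0)
g6 = g2 | g1 = (in1 ^ (in2 ^ in0)) | (in2 ^ in0)

(in1 ^ (in2 ^ in0)) | (in2 ^ in0)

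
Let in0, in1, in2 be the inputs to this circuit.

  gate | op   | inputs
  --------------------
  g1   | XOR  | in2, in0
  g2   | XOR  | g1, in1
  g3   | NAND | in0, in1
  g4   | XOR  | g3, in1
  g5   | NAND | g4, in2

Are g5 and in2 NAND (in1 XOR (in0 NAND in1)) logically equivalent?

Yes

g3 = in0 NAND in1
g4 = g3 XOR in1 = (in0 NAND in1) XOR in1
g5 = g4 NAND in2 = ((in0 NAND in1) XOR in1) NAND in2
At in0=0, in1=0, in2=1: circuit gives 0, formula gives 0.
At in0=0, in1=0, in2=0: circuit gives 1, formula gives 1.
Agrees on all 8 inputs.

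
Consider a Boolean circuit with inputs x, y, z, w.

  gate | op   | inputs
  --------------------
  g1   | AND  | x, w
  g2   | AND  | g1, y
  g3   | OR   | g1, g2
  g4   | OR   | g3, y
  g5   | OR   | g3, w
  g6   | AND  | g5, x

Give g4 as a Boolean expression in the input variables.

((x AND w) OR ((x AND w) AND y)) OR y

g1 = x AND w
g2 = g1 AND y = (x AND w) AND y
g3 = g1 OR g2 = (x AND w) OR ((x AND w) AND y)
g4 = g3 OR y = ((x AND w) OR ((x AND w) AND y)) OR y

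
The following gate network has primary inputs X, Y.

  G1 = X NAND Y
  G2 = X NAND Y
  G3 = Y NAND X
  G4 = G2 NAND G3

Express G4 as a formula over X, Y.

(X NAND Y) NAND (Y NAND X)

G2 = X NAND Y
G3 = Y NAND X
G4 = G2 NAND G3 = (X NAND Y) NAND (Y NAND X)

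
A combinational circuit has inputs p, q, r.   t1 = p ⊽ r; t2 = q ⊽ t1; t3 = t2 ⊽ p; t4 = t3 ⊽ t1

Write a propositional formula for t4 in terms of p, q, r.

t1 = p ⊽ r
t2 = q ⊽ t1 = q ⊽ (p ⊽ r)
t3 = t2 ⊽ p = (q ⊽ (p ⊽ r)) ⊽ p
t4 = t3 ⊽ t1 = ((q ⊽ (p ⊽ r)) ⊽ p) ⊽ (p ⊽ r)

((q ⊽ (p ⊽ r)) ⊽ p) ⊽ (p ⊽ r)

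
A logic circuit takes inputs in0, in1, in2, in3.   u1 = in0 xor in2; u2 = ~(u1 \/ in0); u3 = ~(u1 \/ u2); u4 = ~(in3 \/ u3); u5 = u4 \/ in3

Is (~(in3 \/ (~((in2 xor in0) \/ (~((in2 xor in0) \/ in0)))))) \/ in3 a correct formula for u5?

Yes

u1 = in0 xor in2
u2 = ~(u1 \/ in0) = ~((in0 xor in2) \/ in0)
u3 = ~(u1 \/ u2) = ~((in0 xor in2) \/ (~((in0 xor in2) \/ in0)))
u4 = ~(in3 \/ u3) = ~(in3 \/ (~((in0 xor in2) \/ (~((in0 xor in2) \/ in0)))))
u5 = u4 \/ in3 = (~(in3 \/ (~((in0 xor in2) \/ (~((in0 xor in2) \/ in0)))))) \/ in3
At in0=1, in1=0, in2=1, in3=0: circuit gives 0, formula gives 0.
At in0=0, in1=0, in2=0, in3=0: circuit gives 1, formula gives 1.
Agrees on all 16 inputs.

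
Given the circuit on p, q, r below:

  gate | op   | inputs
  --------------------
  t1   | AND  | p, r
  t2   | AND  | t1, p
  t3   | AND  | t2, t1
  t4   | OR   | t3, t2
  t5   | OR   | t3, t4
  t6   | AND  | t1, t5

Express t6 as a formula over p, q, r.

(p AND r) AND ((((p AND r) AND p) AND (p AND r)) OR ((((p AND r) AND p) AND (p AND r)) OR ((p AND r) AND p)))

t1 = p AND r
t2 = t1 AND p = (p AND r) AND p
t3 = t2 AND t1 = ((p AND r) AND p) AND (p AND r)
t4 = t3 OR t2 = (((p AND r) AND p) AND (p AND r)) OR ((p AND r) AND p)
t5 = t3 OR t4 = (((p AND r) AND p) AND (p AND r)) OR ((((p AND r) AND p) AND (p AND r)) OR ((p AND r) AND p))
t6 = t1 AND t5 = (p AND r) AND ((((p AND r) AND p) AND (p AND r)) OR ((((p AND r) AND p) AND (p AND r)) OR ((p AND r) AND p)))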